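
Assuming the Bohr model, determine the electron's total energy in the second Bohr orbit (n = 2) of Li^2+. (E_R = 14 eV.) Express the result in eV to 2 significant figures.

-32 eV

E_n = −E_R·Z²/n² = −14 × 3²/2² = -32 eV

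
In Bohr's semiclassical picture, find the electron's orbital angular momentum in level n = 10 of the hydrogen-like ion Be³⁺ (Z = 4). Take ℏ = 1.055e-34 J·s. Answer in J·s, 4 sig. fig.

1.055e-33 J·s

L_n = nℏ = 10 × 1.055e-34 = 1.055e-33 J·s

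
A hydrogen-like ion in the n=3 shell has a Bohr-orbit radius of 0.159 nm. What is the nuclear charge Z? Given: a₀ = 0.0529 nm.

r_n = n²a₀/Z ⇒ Z = n²a₀/r = 3² × 0.0529 / 0.159 ≈ 2.99
Z = 3

3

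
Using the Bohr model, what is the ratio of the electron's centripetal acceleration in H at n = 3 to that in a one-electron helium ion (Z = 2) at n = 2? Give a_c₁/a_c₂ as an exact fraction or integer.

2/81

a_c ∝ Z^3 · n^-4
a_c₁/a_c₂ = (1/2)^3 · (3/2)^-4 = 2/81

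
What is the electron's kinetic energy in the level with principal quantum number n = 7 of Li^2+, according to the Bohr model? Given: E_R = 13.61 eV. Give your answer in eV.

2.500 eV

For a Coulomb orbit the virial theorem gives K = −E_n.
E_n = −E_R·Z²/n², so K = E_R·Z²/n² = 13.61 × 3²/7² = 2.500 eV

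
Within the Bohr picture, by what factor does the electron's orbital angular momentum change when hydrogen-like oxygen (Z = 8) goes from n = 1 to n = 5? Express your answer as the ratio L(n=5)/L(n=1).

5

L = nℏ depends only on n, so L ∝ n.
L(n=5)/L(n=1) = (5/1)^1 = 5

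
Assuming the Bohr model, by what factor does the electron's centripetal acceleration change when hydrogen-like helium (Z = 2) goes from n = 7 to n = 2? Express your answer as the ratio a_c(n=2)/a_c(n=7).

2401/16

a_c ∝ Z^3 · n^-4; with Z fixed, a_c ∝ n^-4.
a_c(n=2)/a_c(n=7) = (2/7)^-4 = 2401/16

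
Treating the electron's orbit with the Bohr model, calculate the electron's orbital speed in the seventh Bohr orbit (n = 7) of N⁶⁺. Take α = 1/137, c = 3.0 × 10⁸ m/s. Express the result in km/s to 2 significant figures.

2200 km/s

v_n = Zαc/n = 7 × 0.0073 × 3.0 × 10⁸ / 7
    = 2200 km/s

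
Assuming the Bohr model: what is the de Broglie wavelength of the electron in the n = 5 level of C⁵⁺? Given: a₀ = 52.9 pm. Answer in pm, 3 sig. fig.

The Bohr quantisation condition is nλ = 2πr_n.
r_n = n²a₀/Z = 220 pm
λ = 2πr_n/n = 2π·220/5 = 277 pm

277 pm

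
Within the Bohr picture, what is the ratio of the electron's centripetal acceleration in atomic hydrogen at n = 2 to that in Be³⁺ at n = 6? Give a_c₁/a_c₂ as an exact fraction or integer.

81/64

a_c ∝ Z^3 · n^-4
a_c₁/a_c₂ = (1/4)^3 · (2/6)^-4 = 81/64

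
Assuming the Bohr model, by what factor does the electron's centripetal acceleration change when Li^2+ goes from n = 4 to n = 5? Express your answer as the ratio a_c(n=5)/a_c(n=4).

a_c ∝ Z^3 · n^-4; with Z fixed, a_c ∝ n^-4.
a_c(n=5)/a_c(n=4) = (5/4)^-4 = 256/625

256/625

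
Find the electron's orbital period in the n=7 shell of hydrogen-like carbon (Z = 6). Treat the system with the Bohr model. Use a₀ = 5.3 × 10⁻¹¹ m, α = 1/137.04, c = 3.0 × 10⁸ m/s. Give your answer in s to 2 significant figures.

1.4 × 10⁻¹⁵ s

r = n²a₀/Z = 7²·5.3 × 10⁻¹¹/6 = 4.3 × 10⁻¹⁰ m
v = Zαc/n = 6·0.0073·3.0 × 10⁸/7 = 1.9 × 10⁶ m/s
T = 2πr/v = 1.4 × 10⁻¹⁵ s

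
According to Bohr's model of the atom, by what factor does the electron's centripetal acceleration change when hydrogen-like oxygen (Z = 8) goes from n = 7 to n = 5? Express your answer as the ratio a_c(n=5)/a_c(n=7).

2401/625

a_c ∝ Z^3 · n^-4; with Z fixed, a_c ∝ n^-4.
a_c(n=5)/a_c(n=7) = (5/7)^-4 = 2401/625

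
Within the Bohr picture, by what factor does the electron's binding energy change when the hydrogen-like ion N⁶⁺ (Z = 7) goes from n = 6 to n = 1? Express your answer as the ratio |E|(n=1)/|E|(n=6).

36

|E| ∝ Z^2 · n^-2; with Z fixed, |E| ∝ n^-2.
|E|(n=1)/|E|(n=6) = (1/6)^-2 = 36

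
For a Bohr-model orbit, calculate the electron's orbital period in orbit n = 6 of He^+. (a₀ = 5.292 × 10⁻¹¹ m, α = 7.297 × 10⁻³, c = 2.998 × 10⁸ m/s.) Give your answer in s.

r = n²a₀/Z = 6²·5.292 × 10⁻¹¹/2 = 9.526 × 10⁻¹⁰ m
v = Zαc/n = 2·0.007297·2.998 × 10⁸/6 = 7.292 × 10⁵ m/s
T = 2πr/v = 8.208 × 10⁻¹⁵ s

8.208 × 10⁻¹⁵ s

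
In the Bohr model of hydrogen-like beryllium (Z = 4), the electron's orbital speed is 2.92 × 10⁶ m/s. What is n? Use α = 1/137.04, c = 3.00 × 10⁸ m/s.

3

v_n = Zαc/n ⇒ n = Zαc/v = 4 × 0.00730 × 3.00 × 10⁸ / 2.92 × 10⁶ ≈ 3.00
n = 3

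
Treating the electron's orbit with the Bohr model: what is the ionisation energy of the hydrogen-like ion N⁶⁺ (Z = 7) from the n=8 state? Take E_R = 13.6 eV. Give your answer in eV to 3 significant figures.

10.4 eV

E_n = −E_R·Z²/n² = −13.6 × 7²/8² eV = -10.4 eV
Ionisation energy = −E_n = 10.4 eV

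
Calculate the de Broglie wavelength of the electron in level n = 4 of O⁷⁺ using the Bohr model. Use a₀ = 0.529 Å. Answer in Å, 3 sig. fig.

The Bohr quantisation condition is nλ = 2πr_n.
r_n = n²a₀/Z = 1.06 Å
λ = 2πr_n/n = 2π·1.06/4 = 1.66 Å

1.66 Å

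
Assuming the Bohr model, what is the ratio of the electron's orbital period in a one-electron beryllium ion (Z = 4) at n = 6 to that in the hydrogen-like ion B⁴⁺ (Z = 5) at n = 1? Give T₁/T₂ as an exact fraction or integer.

675/2

T ∝ Z^-2 · n^3
T₁/T₂ = (4/5)^-2 · (6/1)^3 = 675/2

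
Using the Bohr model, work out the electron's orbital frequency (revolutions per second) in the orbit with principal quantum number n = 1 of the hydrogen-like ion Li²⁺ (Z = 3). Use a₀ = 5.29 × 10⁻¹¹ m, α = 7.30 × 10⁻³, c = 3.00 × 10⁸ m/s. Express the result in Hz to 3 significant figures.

r = n²a₀/Z = 1.76 × 10⁻¹¹ m, v = Zαc/n = 6.57 × 10⁶ m/s
f = v/(2πr) = 5.93 × 10¹⁶ Hz

5.93 × 10¹⁶ Hz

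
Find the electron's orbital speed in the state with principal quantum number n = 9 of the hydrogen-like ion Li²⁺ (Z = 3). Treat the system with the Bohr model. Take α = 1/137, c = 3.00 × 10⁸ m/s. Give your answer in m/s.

7.30 × 10⁵ m/s

v_n = Zαc/n = 3 × 0.00730 × 3.00 × 10⁸ / 9
    = 7.30 × 10⁵ m/s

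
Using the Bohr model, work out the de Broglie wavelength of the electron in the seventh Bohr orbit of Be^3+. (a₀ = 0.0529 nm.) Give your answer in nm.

The Bohr quantisation condition is nλ = 2πr_n.
r_n = n²a₀/Z = 0.648 nm
λ = 2πr_n/n = 2π·0.648/7 = 0.582 nm

0.582 nm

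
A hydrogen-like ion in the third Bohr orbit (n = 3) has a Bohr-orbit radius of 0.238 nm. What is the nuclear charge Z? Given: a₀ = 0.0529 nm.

r_n = n²a₀/Z ⇒ Z = n²a₀/r = 3² × 0.0529 / 0.238 ≈ 2.00
Z = 2

2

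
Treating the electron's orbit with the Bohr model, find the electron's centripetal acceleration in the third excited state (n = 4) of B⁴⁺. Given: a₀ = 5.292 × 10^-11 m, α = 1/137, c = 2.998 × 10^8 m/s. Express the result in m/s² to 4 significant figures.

r = n²a₀/Z = 1.693 × 10^-10 m, v = Zαc/n = 2.735 × 10^6 m/s
a = v²/r = (2.735 × 10^6)² / 1.693 × 10^-10 = 4.418 × 10^22 m/s²

4.418 × 10^22 m/s²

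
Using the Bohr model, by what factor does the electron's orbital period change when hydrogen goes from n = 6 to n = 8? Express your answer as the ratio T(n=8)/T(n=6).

T ∝ Z^-2 · n^3; with Z fixed, T ∝ n^3.
T(n=8)/T(n=6) = (8/6)^3 = 64/27

64/27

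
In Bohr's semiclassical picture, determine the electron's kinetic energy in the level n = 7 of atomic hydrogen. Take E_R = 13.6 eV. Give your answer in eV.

For a Coulomb orbit the virial theorem gives K = −E_n.
E_n = −E_R·Z²/n², so K = E_R·Z²/n² = 13.6 × 1²/7² = 0.278 eV

0.278 eV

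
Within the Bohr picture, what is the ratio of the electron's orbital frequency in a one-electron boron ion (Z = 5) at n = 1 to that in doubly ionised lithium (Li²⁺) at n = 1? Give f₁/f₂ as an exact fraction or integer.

f ∝ Z^2 · n^-3
f₁/f₂ = (5/3)^2 · (1/1)^-3 = 25/9

25/9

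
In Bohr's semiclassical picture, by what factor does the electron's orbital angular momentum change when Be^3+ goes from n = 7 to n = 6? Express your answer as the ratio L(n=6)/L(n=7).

L = nℏ depends only on n, so L ∝ n.
L(n=6)/L(n=7) = (6/7)^1 = 6/7

6/7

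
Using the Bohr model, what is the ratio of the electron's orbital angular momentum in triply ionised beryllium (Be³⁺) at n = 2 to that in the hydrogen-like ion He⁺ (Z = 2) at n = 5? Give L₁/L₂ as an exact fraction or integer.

2/5

L = nℏ is independent of Z.
L₁/L₂ = n₁/n₂ = 2/5 = 2/5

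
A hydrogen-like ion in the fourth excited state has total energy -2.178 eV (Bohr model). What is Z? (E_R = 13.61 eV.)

E_n = −E_R Z²/n² ⇒ Z² = −E_n n²/E_R = 2.178 × 5² / 13.61 ≈ 4.00
Z = 2

2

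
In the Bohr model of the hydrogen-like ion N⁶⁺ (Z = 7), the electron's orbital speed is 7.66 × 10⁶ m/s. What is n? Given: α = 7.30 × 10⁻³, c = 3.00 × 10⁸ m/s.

2

v_n = Zαc/n ⇒ n = Zαc/v = 7 × 0.00730 × 3.00 × 10⁸ / 7.66 × 10⁶ ≈ 2.00
n = 2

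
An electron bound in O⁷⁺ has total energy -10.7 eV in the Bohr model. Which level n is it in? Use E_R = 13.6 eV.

E_n = −E_R Z²/n² ⇒ n² = E_R Z²/(−E_n) = 13.6 × 8² / 10.7 ≈ 81.35
n = 9

9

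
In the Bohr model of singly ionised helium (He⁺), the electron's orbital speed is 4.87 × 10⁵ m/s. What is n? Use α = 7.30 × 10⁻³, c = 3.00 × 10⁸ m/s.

v_n = Zαc/n ⇒ n = Zαc/v = 2 × 0.00730 × 3.00 × 10⁸ / 4.87 × 10⁵ ≈ 8.99
n = 9

9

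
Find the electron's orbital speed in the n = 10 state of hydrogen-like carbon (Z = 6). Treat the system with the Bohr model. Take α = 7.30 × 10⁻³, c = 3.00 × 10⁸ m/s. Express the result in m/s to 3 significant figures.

1.31 × 10⁶ m/s

v_n = Zαc/n = 6 × 0.00730 × 3.00 × 10⁸ / 10
    = 1.31 × 10⁶ m/s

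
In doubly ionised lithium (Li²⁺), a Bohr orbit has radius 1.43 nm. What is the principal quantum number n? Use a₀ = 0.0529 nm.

9

r_n = n²a₀/Z ⇒ n² = rZ/a₀ = 1.43 × 3 / 0.0529 ≈ 81.10
n = 9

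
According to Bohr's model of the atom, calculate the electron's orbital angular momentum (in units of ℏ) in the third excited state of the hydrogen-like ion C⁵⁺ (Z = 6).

L_n = nℏ, so L/ℏ = n = 4.

4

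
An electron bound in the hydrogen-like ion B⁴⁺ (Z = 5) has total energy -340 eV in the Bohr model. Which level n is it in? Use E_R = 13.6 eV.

E_n = −E_R Z²/n² ⇒ n² = E_R Z²/(−E_n) = 13.6 × 5² / 340 ≈ 1.00
n = 1

1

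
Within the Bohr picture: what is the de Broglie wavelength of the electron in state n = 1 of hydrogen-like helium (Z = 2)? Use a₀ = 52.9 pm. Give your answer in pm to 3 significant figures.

The Bohr quantisation condition is nλ = 2πr_n.
r_n = n²a₀/Z = 26.4 pm
λ = 2πr_n/n = 2π·26.4/1 = 166 pm

166 pm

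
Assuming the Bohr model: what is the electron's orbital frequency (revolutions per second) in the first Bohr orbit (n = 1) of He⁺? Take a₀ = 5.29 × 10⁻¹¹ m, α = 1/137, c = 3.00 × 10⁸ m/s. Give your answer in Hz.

2.64 × 10¹⁶ Hz

r = n²a₀/Z = 2.65 × 10⁻¹¹ m, v = Zαc/n = 4.38 × 10⁶ m/s
f = v/(2πr) = 2.64 × 10¹⁶ Hz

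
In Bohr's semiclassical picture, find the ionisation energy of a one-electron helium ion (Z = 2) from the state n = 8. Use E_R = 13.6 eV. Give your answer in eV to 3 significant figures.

0.850 eV

E_n = −E_R·Z²/n² = −13.6 × 2²/8² eV = -0.850 eV
Ionisation energy = −E_n = 0.850 eV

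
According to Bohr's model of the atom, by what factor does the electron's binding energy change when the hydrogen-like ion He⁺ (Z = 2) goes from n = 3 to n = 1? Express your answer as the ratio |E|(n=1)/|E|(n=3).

9

|E| ∝ Z^2 · n^-2; with Z fixed, |E| ∝ n^-2.
|E|(n=1)/|E|(n=3) = (1/3)^-2 = 9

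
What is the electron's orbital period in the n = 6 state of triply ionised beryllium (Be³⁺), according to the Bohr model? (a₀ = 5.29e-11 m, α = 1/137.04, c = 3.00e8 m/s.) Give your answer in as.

2050 as

r = n²a₀/Z = 6²·5.29e-11/4 = 4.76e-10 m
v = Zαc/n = 4·0.00730·3.00e8/6 = 1.46e6 m/s
T = 2πr/v = 2.05e-15 s = 2050 as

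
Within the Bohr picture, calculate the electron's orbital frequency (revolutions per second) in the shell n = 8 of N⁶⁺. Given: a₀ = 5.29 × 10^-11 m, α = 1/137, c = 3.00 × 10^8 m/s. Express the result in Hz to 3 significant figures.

r = n²a₀/Z = 4.84 × 10^-10 m, v = Zαc/n = 1.92 × 10^6 m/s
f = v/(2πr) = 6.31 × 10^14 Hz

6.31 × 10^14 Hz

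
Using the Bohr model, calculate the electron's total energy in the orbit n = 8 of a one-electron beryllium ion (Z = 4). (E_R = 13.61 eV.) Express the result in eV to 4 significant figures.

E_n = −E_R·Z²/n² = −13.61 × 4²/8² = -3.402 eV

-3.402 eV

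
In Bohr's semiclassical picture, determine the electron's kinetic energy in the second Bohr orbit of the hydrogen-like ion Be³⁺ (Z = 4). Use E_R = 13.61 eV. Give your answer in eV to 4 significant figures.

54.44 eV

For a Coulomb orbit the virial theorem gives K = −E_n.
E_n = −E_R·Z²/n², so K = E_R·Z²/n² = 13.61 × 4²/2² = 54.44 eV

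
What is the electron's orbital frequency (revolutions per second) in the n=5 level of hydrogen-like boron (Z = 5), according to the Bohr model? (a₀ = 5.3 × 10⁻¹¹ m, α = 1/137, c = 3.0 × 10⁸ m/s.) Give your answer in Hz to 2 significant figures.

1.3 × 10¹⁵ Hz

r = n²a₀/Z = 2.6 × 10⁻¹⁰ m, v = Zαc/n = 2.2 × 10⁶ m/s
f = v/(2πr) = 1.3 × 10¹⁵ Hz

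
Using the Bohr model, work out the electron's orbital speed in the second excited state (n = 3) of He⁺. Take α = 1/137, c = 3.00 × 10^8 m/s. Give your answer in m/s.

v_n = Zαc/n = 2 × 0.00730 × 3.00 × 10^8 / 3
    = 1.46 × 10^6 m/s

1.46 × 10^6 m/s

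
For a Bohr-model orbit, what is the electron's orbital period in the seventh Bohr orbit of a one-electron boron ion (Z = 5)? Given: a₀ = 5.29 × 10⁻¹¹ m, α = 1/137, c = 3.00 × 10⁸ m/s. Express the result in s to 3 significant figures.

2.08 × 10⁻¹⁵ s

r = n²a₀/Z = 7²·5.29 × 10⁻¹¹/5 = 5.18 × 10⁻¹⁰ m
v = Zαc/n = 5·0.00730·3.00 × 10⁸/7 = 1.56 × 10⁶ m/s
T = 2πr/v = 2.08 × 10⁻¹⁵ s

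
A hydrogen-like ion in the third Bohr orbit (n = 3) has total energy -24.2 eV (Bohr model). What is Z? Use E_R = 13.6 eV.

E_n = −E_R Z²/n² ⇒ Z² = −E_n n²/E_R = 24.2 × 3² / 13.6 ≈ 16.01
Z = 4

4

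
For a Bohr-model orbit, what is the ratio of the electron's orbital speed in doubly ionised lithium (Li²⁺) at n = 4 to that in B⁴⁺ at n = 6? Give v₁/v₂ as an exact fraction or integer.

9/10

v ∝ Z^1 · n^-1
v₁/v₂ = (3/5)^1 · (4/6)^-1 = 9/10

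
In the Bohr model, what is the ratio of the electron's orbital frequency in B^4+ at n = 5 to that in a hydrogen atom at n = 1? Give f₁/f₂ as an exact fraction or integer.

1/5

f ∝ Z^2 · n^-3
f₁/f₂ = (5/1)^2 · (5/1)^-3 = 1/5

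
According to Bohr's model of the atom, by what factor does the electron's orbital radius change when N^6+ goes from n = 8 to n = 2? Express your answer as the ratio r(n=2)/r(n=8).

r ∝ Z^-1 · n^2; with Z fixed, r ∝ n^2.
r(n=2)/r(n=8) = (2/8)^2 = 1/16

1/16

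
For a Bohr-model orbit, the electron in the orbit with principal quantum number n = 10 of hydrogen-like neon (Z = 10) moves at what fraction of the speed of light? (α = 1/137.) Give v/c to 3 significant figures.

v_n = Zαc/n, so v/c = Zα/n = 10 × 0.00730 / 10 = 0.00730

0.00730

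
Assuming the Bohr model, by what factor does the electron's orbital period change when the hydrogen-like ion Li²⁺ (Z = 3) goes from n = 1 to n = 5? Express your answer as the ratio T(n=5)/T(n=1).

125

T ∝ Z^-2 · n^3; with Z fixed, T ∝ n^3.
T(n=5)/T(n=1) = (5/1)^3 = 125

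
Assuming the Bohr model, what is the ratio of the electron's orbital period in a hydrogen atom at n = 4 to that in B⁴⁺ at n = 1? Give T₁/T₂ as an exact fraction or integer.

1600

T ∝ Z^-2 · n^3
T₁/T₂ = (1/5)^-2 · (4/1)^3 = 1600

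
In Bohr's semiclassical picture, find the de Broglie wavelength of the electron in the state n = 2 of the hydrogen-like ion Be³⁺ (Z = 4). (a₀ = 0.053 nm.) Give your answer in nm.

The Bohr quantisation condition is nλ = 2πr_n.
r_n = n²a₀/Z = 0.053 nm
λ = 2πr_n/n = 2π·0.053/2 = 0.17 nm

0.17 nm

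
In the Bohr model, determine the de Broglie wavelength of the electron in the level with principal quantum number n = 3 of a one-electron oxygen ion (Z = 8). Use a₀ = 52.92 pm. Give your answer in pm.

124.7 pm

The Bohr quantisation condition is nλ = 2πr_n.
r_n = n²a₀/Z = 59.54 pm
λ = 2πr_n/n = 2π·59.54/3 = 124.7 pm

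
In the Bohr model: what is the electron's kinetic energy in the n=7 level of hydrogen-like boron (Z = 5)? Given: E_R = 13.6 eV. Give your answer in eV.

For a Coulomb orbit the virial theorem gives K = −E_n.
E_n = −E_R·Z²/n², so K = E_R·Z²/n² = 13.6 × 5²/7² = 6.94 eV

6.94 eV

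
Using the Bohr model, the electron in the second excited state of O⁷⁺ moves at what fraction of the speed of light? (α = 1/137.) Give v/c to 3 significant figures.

v_n = Zαc/n, so v/c = Zα/n = 8 × 0.00730 / 3 = 0.0195

0.0195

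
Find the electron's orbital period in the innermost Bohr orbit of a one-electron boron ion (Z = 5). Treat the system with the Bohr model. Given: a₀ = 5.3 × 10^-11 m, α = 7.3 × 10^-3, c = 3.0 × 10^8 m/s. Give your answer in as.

6.1 as

r = n²a₀/Z = 1²·5.3 × 10^-11/5 = 1.1 × 10^-11 m
v = Zαc/n = 5·0.0073·3.0 × 10^8/1 = 1.1 × 10^7 m/s
T = 2πr/v = 6.1 × 10^-18 s = 6.1 as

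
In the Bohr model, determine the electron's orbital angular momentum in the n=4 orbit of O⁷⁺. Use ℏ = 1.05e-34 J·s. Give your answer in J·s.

4.20e-34 J·s

L_n = nℏ = 4 × 1.05e-34 = 4.20e-34 J·s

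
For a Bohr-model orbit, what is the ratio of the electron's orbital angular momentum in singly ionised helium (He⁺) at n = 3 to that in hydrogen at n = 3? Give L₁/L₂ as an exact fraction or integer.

1

L = nℏ is independent of Z.
L₁/L₂ = n₁/n₂ = 3/3 = 1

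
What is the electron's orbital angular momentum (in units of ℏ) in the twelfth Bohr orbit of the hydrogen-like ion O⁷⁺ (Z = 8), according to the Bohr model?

12

L_n = nℏ, so L/ℏ = n = 12.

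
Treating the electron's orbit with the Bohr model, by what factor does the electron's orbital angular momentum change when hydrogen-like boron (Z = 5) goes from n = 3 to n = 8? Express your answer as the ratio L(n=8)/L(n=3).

8/3

L = nℏ depends only on n, so L ∝ n.
L(n=8)/L(n=3) = (8/3)^1 = 8/3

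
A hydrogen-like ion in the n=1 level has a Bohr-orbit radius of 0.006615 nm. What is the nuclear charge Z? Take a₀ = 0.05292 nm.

8

r_n = n²a₀/Z ⇒ Z = n²a₀/r = 1² × 0.05292 / 0.006615 ≈ 8.00
Z = 8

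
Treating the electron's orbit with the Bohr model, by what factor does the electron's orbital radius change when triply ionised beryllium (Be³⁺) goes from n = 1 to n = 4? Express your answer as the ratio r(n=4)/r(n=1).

16

r ∝ Z^-1 · n^2; with Z fixed, r ∝ n^2.
r(n=4)/r(n=1) = (4/1)^2 = 16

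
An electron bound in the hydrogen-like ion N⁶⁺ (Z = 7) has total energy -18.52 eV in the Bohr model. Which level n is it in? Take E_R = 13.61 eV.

E_n = −E_R Z²/n² ⇒ n² = E_R Z²/(−E_n) = 13.61 × 7² / 18.52 ≈ 36.01
n = 6

6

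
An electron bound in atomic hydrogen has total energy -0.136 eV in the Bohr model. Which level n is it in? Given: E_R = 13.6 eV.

E_n = −E_R Z²/n² ⇒ n² = E_R Z²/(−E_n) = 13.6 × 1² / 0.136 ≈ 100.00
n = 10

10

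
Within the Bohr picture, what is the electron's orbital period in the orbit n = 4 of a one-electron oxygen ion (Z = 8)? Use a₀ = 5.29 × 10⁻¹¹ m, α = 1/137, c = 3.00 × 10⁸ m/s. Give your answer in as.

r = n²a₀/Z = 4²·5.29 × 10⁻¹¹/8 = 1.06 × 10⁻¹⁰ m
v = Zαc/n = 8·0.00730·3.00 × 10⁸/4 = 4.38 × 10⁶ m/s
T = 2πr/v = 1.52 × 10⁻¹⁶ s = 152 as

152 as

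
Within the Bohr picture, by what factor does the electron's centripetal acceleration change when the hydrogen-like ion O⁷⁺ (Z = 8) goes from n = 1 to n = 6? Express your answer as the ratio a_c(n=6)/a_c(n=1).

1/1296

a_c ∝ Z^3 · n^-4; with Z fixed, a_c ∝ n^-4.
a_c(n=6)/a_c(n=1) = (6/1)^-4 = 1/1296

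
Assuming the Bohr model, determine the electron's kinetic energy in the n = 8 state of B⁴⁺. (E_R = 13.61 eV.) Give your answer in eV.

5.316 eV

For a Coulomb orbit the virial theorem gives K = −E_n.
E_n = −E_R·Z²/n², so K = E_R·Z²/n² = 13.61 × 5²/8² = 5.316 eV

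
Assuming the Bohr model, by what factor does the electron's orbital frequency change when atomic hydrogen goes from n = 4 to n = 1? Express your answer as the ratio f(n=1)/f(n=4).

f ∝ Z^2 · n^-3; with Z fixed, f ∝ n^-3.
f(n=1)/f(n=4) = (1/4)^-3 = 64

64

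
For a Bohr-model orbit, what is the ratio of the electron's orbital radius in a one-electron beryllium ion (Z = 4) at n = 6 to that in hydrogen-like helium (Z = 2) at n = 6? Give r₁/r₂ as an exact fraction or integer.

r ∝ Z^-1 · n^2
r₁/r₂ = (4/2)^-1 · (6/6)^2 = 1/2

1/2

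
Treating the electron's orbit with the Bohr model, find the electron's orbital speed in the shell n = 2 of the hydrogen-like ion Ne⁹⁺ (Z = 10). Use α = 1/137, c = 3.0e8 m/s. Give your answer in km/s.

1.1e4 km/s

v_n = Zαc/n = 10 × 0.0073 × 3.0e8 / 2
    = 1.1e4 km/s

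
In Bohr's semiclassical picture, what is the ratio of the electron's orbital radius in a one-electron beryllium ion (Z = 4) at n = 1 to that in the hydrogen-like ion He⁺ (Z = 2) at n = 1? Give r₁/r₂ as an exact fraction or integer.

1/2

r ∝ Z^-1 · n^2
r₁/r₂ = (4/2)^-1 · (1/1)^2 = 1/2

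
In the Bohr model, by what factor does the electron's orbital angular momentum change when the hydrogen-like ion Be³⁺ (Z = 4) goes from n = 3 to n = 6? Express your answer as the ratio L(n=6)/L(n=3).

L = nℏ depends only on n, so L ∝ n.
L(n=6)/L(n=3) = (6/3)^1 = 2

2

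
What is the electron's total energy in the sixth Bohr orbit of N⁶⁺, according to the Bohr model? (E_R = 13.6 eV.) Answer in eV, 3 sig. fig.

E_n = −E_R·Z²/n² = −13.6 × 7²/6² = -18.5 eV

-18.5 eV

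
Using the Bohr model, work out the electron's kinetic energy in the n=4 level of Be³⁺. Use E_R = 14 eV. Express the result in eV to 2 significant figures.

For a Coulomb orbit the virial theorem gives K = −E_n.
E_n = −E_R·Z²/n², so K = E_R·Z²/n² = 14 × 4²/4² = 14 eV

14 eV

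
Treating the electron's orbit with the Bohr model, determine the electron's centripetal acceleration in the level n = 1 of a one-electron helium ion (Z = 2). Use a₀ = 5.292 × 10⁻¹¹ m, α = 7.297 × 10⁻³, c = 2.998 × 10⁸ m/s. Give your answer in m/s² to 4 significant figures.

r = n²a₀/Z = 2.646 × 10⁻¹¹ m, v = Zαc/n = 4.375 × 10⁶ m/s
a = v²/r = (4.375 × 10⁶)² / 2.646 × 10⁻¹¹ = 7.235 × 10²³ m/s²

7.235 × 10²³ m/s²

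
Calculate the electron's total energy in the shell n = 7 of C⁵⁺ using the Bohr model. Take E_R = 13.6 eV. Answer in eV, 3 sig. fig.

-9.99 eV

E_n = −E_R·Z²/n² = −13.6 × 6²/7² = -9.99 eV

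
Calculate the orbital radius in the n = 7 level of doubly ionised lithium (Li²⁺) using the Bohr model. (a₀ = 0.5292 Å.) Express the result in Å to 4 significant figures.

8.644 Å

r_n = n²a₀/Z = 7² × 0.5292 / 3
    = 49 × 0.5292 / 3 = 8.644 Å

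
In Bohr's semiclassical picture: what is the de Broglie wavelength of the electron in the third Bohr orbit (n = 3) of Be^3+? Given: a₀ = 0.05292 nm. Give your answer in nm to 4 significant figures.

0.2494 nm

The Bohr quantisation condition is nλ = 2πr_n.
r_n = n²a₀/Z = 0.1191 nm
λ = 2πr_n/n = 2π·0.1191/3 = 0.2494 nm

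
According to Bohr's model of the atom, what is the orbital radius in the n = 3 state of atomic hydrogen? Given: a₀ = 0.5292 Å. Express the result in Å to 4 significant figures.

r_n = n²a₀/Z = 3² × 0.5292 / 1
    = 9 × 0.5292 / 1 = 4.763 Å

4.763 Å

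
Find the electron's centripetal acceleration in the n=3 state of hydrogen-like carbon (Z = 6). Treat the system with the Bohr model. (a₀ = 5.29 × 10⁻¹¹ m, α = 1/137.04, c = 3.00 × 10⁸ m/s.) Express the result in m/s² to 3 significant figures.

r = n²a₀/Z = 7.94 × 10⁻¹¹ m, v = Zαc/n = 4.38 × 10⁶ m/s
a = v²/r = (4.38 × 10⁶)² / 7.94 × 10⁻¹¹ = 2.42 × 10²³ m/s²

2.42 × 10²³ m/s²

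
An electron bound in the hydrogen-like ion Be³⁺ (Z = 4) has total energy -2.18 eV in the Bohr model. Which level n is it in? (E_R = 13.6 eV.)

E_n = −E_R Z²/n² ⇒ n² = E_R Z²/(−E_n) = 13.6 × 4² / 2.18 ≈ 99.82
n = 10

10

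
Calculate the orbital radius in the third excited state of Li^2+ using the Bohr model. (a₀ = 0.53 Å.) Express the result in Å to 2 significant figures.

2.8 Å

r_n = n²a₀/Z = 4² × 0.53 / 3
    = 16 × 0.53 / 3 = 2.8 Å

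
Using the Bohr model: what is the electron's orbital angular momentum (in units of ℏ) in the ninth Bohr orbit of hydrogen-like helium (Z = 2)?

9

L_n = nℏ, so L/ℏ = n = 9.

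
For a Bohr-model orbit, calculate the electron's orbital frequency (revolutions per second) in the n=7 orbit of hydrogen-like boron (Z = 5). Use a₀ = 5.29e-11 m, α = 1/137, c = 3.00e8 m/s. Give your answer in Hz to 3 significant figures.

r = n²a₀/Z = 5.18e-10 m, v = Zαc/n = 1.56e6 m/s
f = v/(2πr) = 4.80e14 Hz

4.80e14 Hz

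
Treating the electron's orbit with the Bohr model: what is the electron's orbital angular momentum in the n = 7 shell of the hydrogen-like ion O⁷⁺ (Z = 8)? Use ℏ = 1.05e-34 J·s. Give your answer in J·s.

L_n = nℏ = 7 × 1.05e-34 = 7.35e-34 J·s

7.35e-34 J·s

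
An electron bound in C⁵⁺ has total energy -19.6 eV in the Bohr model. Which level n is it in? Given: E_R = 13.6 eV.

E_n = −E_R Z²/n² ⇒ n² = E_R Z²/(−E_n) = 13.6 × 6² / 19.6 ≈ 24.98
n = 5

5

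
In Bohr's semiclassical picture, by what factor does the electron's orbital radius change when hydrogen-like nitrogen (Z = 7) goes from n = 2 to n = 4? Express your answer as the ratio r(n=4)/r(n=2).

4

r ∝ Z^-1 · n^2; with Z fixed, r ∝ n^2.
r(n=4)/r(n=2) = (4/2)^2 = 4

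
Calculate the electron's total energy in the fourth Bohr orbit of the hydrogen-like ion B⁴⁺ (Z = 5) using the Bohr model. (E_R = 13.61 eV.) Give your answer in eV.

E_n = −E_R·Z²/n² = −13.61 × 5²/4² = -21.27 eV

-21.27 eV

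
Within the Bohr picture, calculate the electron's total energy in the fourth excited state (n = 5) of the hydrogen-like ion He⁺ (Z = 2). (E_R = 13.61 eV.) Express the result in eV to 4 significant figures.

E_n = −E_R·Z²/n² = −13.61 × 2²/5² = -2.178 eV

-2.178 eV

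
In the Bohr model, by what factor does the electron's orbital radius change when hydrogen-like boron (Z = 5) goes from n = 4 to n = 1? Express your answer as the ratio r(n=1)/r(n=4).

1/16

r ∝ Z^-1 · n^2; with Z fixed, r ∝ n^2.
r(n=1)/r(n=4) = (1/4)^2 = 1/16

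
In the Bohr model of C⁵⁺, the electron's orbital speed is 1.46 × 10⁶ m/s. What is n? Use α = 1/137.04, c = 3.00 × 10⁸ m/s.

v_n = Zαc/n ⇒ n = Zαc/v = 6 × 0.00730 × 3.00 × 10⁸ / 1.46 × 10⁶ ≈ 9.00
n = 9

9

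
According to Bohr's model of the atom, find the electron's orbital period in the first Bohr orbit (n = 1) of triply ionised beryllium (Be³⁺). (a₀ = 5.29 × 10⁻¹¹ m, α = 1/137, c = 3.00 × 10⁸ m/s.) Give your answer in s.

r = n²a₀/Z = 1²·5.29 × 10⁻¹¹/4 = 1.32 × 10⁻¹¹ m
v = Zαc/n = 4·0.00730·3.00 × 10⁸/1 = 8.76 × 10⁶ m/s
T = 2πr/v = 9.49 × 10⁻¹⁸ s

9.49 × 10⁻¹⁸ s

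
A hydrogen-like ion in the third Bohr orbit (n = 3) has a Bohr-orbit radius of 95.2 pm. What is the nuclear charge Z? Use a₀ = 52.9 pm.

r_n = n²a₀/Z ⇒ Z = n²a₀/r = 3² × 52.9 / 95.2 ≈ 5.00
Z = 5

5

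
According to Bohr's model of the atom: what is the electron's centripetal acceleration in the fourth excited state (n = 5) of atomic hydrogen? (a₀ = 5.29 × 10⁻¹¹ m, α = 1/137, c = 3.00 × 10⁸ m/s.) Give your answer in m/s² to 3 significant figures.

r = n²a₀/Z = 1.32 × 10⁻⁹ m, v = Zαc/n = 4.38 × 10⁵ m/s
a = v²/r = (4.38 × 10⁵)² / 1.32 × 10⁻⁹ = 1.45 × 10²⁰ m/s²

1.45 × 10²⁰ m/s²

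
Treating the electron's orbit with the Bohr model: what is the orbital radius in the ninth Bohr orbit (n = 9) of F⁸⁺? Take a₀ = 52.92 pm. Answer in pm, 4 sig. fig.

r_n = n²a₀/Z = 9² × 52.92 / 9
    = 81 × 52.92 / 9 = 476.3 pm

476.3 pm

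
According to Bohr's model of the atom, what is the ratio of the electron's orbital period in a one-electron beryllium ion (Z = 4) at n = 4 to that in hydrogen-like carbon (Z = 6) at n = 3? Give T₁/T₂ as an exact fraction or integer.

T ∝ Z^-2 · n^3
T₁/T₂ = (4/6)^-2 · (4/3)^3 = 16/3

16/3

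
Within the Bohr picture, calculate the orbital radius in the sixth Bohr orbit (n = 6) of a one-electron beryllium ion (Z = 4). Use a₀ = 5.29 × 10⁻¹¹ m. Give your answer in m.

4.76 × 10⁻¹⁰ m

r_n = n²a₀/Z = 6² × 5.29 × 10⁻¹¹ / 4
    = 36 × 5.29 × 10⁻¹¹ / 4 = 4.76 × 10⁻¹⁰ m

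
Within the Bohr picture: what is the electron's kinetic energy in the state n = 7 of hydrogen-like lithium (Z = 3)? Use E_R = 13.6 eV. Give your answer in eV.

For a Coulomb orbit the virial theorem gives K = −E_n.
E_n = −E_R·Z²/n², so K = E_R·Z²/n² = 13.6 × 3²/7² = 2.50 eV

2.50 eV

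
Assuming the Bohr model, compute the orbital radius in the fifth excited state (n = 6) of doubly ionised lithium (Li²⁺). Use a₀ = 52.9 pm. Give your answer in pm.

635 pm

r_n = n²a₀/Z = 6² × 52.9 / 3
    = 36 × 52.9 / 3 = 635 pm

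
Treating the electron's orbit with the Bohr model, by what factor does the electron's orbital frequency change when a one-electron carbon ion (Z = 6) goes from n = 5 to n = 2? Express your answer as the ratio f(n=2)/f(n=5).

f ∝ Z^2 · n^-3; with Z fixed, f ∝ n^-3.
f(n=2)/f(n=5) = (2/5)^-3 = 125/8

125/8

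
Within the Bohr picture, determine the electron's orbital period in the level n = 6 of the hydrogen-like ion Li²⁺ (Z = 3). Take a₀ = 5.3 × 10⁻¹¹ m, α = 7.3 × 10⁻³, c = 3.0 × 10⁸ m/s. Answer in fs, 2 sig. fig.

r = n²a₀/Z = 6²·5.3 × 10⁻¹¹/3 = 6.4 × 10⁻¹⁰ m
v = Zαc/n = 3·0.0073·3.0 × 10⁸/6 = 1.1 × 10⁶ m/s
T = 2πr/v = 3.6 × 10⁻¹⁵ s = 3.6 fs

3.6 fs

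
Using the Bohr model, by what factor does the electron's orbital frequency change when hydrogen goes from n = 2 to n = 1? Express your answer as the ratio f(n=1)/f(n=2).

8

f ∝ Z^2 · n^-3; with Z fixed, f ∝ n^-3.
f(n=1)/f(n=2) = (1/2)^-3 = 8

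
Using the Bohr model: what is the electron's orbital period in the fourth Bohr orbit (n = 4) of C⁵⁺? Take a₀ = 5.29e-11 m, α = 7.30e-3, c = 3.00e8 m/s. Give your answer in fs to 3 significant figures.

0.270 fs

r = n²a₀/Z = 4²·5.29e-11/6 = 1.41e-10 m
v = Zαc/n = 6·0.00730·3.00e8/4 = 3.29e6 m/s
T = 2πr/v = 2.70e-16 s = 0.270 fs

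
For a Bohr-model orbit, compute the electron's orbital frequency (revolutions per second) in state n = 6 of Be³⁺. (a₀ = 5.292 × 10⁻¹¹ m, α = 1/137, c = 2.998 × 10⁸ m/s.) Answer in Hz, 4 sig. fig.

r = n²a₀/Z = 4.763 × 10⁻¹⁰ m, v = Zαc/n = 1.459 × 10⁶ m/s
f = v/(2πr) = 4.875 × 10¹⁴ Hz

4.875 × 10¹⁴ Hz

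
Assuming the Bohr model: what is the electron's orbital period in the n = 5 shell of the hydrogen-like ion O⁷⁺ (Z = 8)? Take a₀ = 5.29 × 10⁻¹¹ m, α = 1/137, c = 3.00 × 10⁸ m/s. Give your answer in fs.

0.296 fs

r = n²a₀/Z = 5²·5.29 × 10⁻¹¹/8 = 1.65 × 10⁻¹⁰ m
v = Zαc/n = 8·0.00730·3.00 × 10⁸/5 = 3.50 × 10⁶ m/s
T = 2πr/v = 2.96 × 10⁻¹⁶ s = 0.296 fs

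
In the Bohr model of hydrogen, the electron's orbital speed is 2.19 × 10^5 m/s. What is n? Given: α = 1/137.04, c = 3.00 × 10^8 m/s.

v_n = Zαc/n ⇒ n = Zαc/v = 1 × 0.00730 × 3.00 × 10^8 / 2.19 × 10^5 ≈ 10.00
n = 10

10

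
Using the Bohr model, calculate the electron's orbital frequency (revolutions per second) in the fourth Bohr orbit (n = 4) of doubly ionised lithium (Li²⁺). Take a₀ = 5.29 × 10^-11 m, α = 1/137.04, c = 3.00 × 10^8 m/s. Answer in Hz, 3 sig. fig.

r = n²a₀/Z = 2.82 × 10^-10 m, v = Zαc/n = 1.64 × 10^6 m/s
f = v/(2πr) = 9.26 × 10^14 Hz

9.26 × 10^14 Hz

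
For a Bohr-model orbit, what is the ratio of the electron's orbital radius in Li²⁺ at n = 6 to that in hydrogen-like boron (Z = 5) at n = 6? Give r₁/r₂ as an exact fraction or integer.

r ∝ Z^-1 · n^2
r₁/r₂ = (3/5)^-1 · (6/6)^2 = 5/3

5/3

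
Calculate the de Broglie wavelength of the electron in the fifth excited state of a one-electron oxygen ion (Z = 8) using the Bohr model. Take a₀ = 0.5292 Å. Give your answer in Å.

The Bohr quantisation condition is nλ = 2πr_n.
r_n = n²a₀/Z = 2.381 Å
λ = 2πr_n/n = 2π·2.381/6 = 2.494 Å

2.494 Å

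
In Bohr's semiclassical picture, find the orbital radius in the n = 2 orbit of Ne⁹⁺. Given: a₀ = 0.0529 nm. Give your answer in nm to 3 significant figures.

0.0212 nm

r_n = n²a₀/Z = 2² × 0.0529 / 10
    = 4 × 0.0529 / 10 = 0.0212 nm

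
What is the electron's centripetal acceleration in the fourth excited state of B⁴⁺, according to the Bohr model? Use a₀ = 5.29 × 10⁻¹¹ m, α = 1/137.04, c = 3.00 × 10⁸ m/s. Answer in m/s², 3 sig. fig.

r = n²a₀/Z = 2.64 × 10⁻¹⁰ m, v = Zαc/n = 2.19 × 10⁶ m/s
a = v²/r = (2.19 × 10⁶)² / 2.64 × 10⁻¹⁰ = 1.81 × 10²² m/s²

1.81 × 10²² m/s²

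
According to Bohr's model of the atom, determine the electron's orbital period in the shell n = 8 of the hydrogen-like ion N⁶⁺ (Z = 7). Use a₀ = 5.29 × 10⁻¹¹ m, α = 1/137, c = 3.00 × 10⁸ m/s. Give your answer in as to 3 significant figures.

r = n²a₀/Z = 8²·5.29 × 10⁻¹¹/7 = 4.84 × 10⁻¹⁰ m
v = Zαc/n = 7·0.00730·3.00 × 10⁸/8 = 1.92 × 10⁶ m/s
T = 2πr/v = 1.59 × 10⁻¹⁵ s = 1590 as

1590 as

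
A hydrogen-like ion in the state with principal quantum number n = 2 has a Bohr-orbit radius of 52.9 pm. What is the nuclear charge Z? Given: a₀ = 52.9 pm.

4

r_n = n²a₀/Z ⇒ Z = n²a₀/r = 2² × 52.9 / 52.9 ≈ 4.00
Z = 4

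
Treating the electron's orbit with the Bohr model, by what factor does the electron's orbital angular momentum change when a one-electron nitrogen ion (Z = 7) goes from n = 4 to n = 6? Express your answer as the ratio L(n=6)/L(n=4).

L = nℏ depends only on n, so L ∝ n.
L(n=6)/L(n=4) = (6/4)^1 = 3/2

3/2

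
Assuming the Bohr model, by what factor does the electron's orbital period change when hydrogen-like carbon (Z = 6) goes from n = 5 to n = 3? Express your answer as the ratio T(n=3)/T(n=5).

27/125

T ∝ Z^-2 · n^3; with Z fixed, T ∝ n^3.
T(n=3)/T(n=5) = (3/5)^3 = 27/125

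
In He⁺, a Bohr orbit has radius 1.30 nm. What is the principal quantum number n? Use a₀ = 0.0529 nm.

r_n = n²a₀/Z ⇒ n² = rZ/a₀ = 1.30 × 2 / 0.0529 ≈ 49.15
n = 7

7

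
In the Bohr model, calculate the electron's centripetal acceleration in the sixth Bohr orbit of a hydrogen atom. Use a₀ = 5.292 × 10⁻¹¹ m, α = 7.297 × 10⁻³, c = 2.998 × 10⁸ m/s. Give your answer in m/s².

6.978 × 10¹⁹ m/s²

r = n²a₀/Z = 1.905 × 10⁻⁹ m, v = Zαc/n = 3.646 × 10⁵ m/s
a = v²/r = (3.646 × 10⁵)² / 1.905 × 10⁻⁹ = 6.978 × 10¹⁹ m/s²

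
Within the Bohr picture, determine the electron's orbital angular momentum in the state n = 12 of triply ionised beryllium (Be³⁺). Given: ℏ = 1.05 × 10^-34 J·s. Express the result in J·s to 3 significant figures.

1.26 × 10^-33 J·s

L_n = nℏ = 12 × 1.05 × 10^-34 = 1.26 × 10^-33 J·s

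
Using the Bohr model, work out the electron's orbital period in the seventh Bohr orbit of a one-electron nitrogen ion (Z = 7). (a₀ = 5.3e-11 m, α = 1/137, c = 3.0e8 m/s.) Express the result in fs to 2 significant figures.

1.1 fs

r = n²a₀/Z = 7²·5.3e-11/7 = 3.7e-10 m
v = Zαc/n = 7·0.0073·3.0e8/7 = 2.2e6 m/s
T = 2πr/v = 1.1e-15 s = 1.1 fs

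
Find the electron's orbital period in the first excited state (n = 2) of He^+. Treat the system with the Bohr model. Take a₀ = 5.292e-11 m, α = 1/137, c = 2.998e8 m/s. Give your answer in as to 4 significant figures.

r = n²a₀/Z = 2²·5.292e-11/2 = 1.058e-10 m
v = Zαc/n = 2·0.007299·2.998e8/2 = 2.188e6 m/s
T = 2πr/v = 3.039e-16 s = 303.9 as

303.9 as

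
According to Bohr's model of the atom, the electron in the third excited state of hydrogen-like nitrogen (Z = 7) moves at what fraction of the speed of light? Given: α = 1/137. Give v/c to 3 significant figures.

v_n = Zαc/n, so v/c = Zα/n = 7 × 0.00730 / 4 = 0.0128

0.0128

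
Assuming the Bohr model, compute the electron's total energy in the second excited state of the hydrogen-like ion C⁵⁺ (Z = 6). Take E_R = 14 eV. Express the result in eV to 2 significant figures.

-56 eV

E_n = −E_R·Z²/n² = −14 × 6²/3² = -56 eV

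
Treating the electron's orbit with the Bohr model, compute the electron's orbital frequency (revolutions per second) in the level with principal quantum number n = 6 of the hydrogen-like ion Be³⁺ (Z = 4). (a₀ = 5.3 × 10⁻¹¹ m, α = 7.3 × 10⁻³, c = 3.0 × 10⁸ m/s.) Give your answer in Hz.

r = n²a₀/Z = 4.8 × 10⁻¹⁰ m, v = Zαc/n = 1.5 × 10⁶ m/s
f = v/(2πr) = 4.9 × 10¹⁴ Hz

4.9 × 10¹⁴ Hz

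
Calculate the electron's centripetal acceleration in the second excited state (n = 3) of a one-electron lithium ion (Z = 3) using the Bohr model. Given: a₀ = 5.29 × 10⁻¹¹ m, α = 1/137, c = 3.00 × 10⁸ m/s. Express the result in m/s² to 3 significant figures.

r = n²a₀/Z = 1.59 × 10⁻¹⁰ m, v = Zαc/n = 2.19 × 10⁶ m/s
a = v²/r = (2.19 × 10⁶)² / 1.59 × 10⁻¹⁰ = 3.02 × 10²² m/s²

3.02 × 10²² m/s²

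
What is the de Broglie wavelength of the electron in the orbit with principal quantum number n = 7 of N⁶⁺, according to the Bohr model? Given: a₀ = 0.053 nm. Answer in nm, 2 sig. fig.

0.33 nm

The Bohr quantisation condition is nλ = 2πr_n.
r_n = n²a₀/Z = 0.37 nm
λ = 2πr_n/n = 2π·0.37/7 = 0.33 nm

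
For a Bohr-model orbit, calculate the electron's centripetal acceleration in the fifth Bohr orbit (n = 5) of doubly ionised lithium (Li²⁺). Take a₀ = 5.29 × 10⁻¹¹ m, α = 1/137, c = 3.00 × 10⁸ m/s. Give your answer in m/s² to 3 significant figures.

r = n²a₀/Z = 4.41 × 10⁻¹⁰ m, v = Zαc/n = 1.31 × 10⁶ m/s
a = v²/r = (1.31 × 10⁶)² / 4.41 × 10⁻¹⁰ = 3.92 × 10²¹ m/s²

3.92 × 10²¹ m/s²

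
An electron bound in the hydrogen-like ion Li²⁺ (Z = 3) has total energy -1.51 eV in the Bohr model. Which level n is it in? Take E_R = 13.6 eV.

E_n = −E_R Z²/n² ⇒ n² = E_R Z²/(−E_n) = 13.6 × 3² / 1.51 ≈ 81.06
n = 9

9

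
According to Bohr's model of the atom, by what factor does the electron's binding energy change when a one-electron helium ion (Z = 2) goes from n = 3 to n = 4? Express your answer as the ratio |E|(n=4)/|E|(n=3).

9/16

|E| ∝ Z^2 · n^-2; with Z fixed, |E| ∝ n^-2.
|E|(n=4)/|E|(n=3) = (4/3)^-2 = 9/16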